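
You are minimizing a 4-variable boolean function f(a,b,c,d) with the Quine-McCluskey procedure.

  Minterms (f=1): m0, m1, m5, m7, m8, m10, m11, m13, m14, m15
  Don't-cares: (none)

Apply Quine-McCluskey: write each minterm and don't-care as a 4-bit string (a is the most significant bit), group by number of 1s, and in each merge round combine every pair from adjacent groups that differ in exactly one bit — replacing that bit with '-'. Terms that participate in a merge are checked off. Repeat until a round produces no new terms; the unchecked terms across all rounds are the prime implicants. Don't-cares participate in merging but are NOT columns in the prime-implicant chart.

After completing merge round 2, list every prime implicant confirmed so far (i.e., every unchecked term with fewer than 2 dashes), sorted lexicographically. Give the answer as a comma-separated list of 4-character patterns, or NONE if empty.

-000, 0-01, 000-, 10-0

Round 0: 0000✓ 0001✓ 0101✓ 0111✓ 1000✓ 1010✓ 1011✓ 1101✓ 1110✓ 1111✓
Round 1: -000 -101✓ -111✓ 0-01 000- 01-1✓ 1-10✓ 1-11✓ 10-0 101-✓ 11-1✓ 111-✓
Round 2: -1-1 1-1-
PIs = {-000, -1-1, 0-01, 000-, 1-1-, 10-0}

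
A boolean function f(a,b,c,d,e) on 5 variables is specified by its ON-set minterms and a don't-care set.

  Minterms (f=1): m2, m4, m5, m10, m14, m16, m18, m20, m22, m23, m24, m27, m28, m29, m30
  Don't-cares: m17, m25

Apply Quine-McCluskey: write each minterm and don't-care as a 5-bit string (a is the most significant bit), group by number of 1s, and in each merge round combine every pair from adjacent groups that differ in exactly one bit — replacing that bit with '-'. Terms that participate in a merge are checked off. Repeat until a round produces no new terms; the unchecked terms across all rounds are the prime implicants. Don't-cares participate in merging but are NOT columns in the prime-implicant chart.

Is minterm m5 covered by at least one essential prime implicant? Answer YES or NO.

size-2^0 implicants → 00010(✓)  00100(✓)  00101(✓)  01010(✓)  01110(✓)  10000(✓)  10001(✓)  10010(✓)  10100(✓)  10110(✓)  10111(✓)  11000(✓)  11001(✓)  11011(✓)  11100(✓)  11101(✓)  11110(✓)
size-2^1 implicants → -0010  -0100  -1110  0-010  0010-  01-10  1-000(✓)  1-001(✓)  1-100(✓)  1-110(✓)  10-00(✓)  10-10(✓)  100-0(✓)  1000-(✓)  101-0(✓)  1011-  11-00(✓)  11-01(✓)  110-1  1100-(✓)  111-0(✓)  1110-(✓)
size-2^2 implicants → 1--00  1-00-  1-1-0  10--0  11-0-
Unchecked terms (primes): -0010, -0100, -1110, 0-010, 0010-, 01-10, 1--00, 1-00-, 1-1-0, 10--0, 1011-, 11-0-, 110-1
Minterm coverage:
  m2 ⊆ -0010,0-010
  m4 ⊆ -0100,0010-
  m5 ⊆ 0010- [E]
  m10 ⊆ 0-010,01-10
  m14 ⊆ -1110,01-10
  m16 ⊆ 1--00,1-00-,10--0
  m18 ⊆ -0010,10--0
  m20 ⊆ -0100,1--00,1-1-0,10--0
  m22 ⊆ 1-1-0,10--0,1011-
  m23 ⊆ 1011- [E]
  m24 ⊆ 1--00,1-00-,11-0-
  m27 ⊆ 110-1 [E]
  m28 ⊆ 1--00,1-1-0,11-0-
  m29 ⊆ 11-0- [E]
  m30 ⊆ -1110,1-1-0
E = {0010-, 1011-, 11-0-, 110-1}

YES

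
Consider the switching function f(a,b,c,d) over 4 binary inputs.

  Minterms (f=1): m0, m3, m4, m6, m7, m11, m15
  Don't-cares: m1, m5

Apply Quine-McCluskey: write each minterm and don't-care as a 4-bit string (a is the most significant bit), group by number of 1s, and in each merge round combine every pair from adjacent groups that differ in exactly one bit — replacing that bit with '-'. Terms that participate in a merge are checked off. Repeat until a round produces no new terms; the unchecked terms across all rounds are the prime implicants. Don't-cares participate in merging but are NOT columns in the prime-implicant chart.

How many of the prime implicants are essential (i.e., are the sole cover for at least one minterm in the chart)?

size-2^0 implicants → 0000(✓)  0001(✓)  0011(✓)  0100(✓)  0101(✓)  0110(✓)  0111(✓)  1011(✓)  1111(✓)
size-2^1 implicants → -011(✓)  -111(✓)  0-00(✓)  0-01(✓)  0-11(✓)  00-1(✓)  000-(✓)  01-0(✓)  01-1(✓)  010-(✓)  011-(✓)  1-11(✓)
size-2^2 implicants → --11  0--1  0-0-  01--
Unchecked terms (primes): --11, 0--1, 0-0-, 01--
Minterm coverage:
  m0 ⊆ 0-0- [E]
  m3 ⊆ --11,0--1
  m4 ⊆ 0-0-,01--
  m6 ⊆ 01-- [E]
  m7 ⊆ --11,0--1,01--
  m11 ⊆ --11 [E]
  m15 ⊆ --11 [E]
E = {--11, 0-0-, 01--}

3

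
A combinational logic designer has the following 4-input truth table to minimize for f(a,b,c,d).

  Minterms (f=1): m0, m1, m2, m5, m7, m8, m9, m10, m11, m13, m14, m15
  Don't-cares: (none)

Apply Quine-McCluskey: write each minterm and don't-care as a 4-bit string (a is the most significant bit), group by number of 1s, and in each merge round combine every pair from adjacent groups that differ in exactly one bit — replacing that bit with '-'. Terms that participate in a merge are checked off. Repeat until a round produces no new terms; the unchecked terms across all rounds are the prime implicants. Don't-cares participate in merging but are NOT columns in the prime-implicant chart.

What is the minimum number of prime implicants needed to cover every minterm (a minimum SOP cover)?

Round 0: 0000✓ 0001✓ 0010✓ 0101✓ 0111✓ 1000✓ 1001✓ 1010✓ 1011✓ 1101✓ 1110✓ 1111✓
Round 1: -000✓ -001✓ -010✓ -101✓ -111✓ 0-01✓ 00-0✓ 000-✓ 01-1✓ 1-01✓ 1-10✓ 1-11✓ 10-0✓ 10-1✓ 100-✓ 101-✓ 11-1✓ 111-✓
Round 2: --01 -0-0 -00- -1-1 1--1 1-1- 10--
PIs = {--01, -0-0, -00-, -1-1, 1--1, 1-1-, 10--}
Coverage chart:
  m0: -0-0,-00-
  m1: --01,-00-
  m2: -0-0 ←essential
  m5: --01,-1-1
  m7: -1-1 ←essential
  m8: -0-0,-00-,10--
  m9: --01,-00-,1--1,10--
  m10: -0-0,1-1-,10--
  m11: 1--1,1-1-,10--
  m13: --01,-1-1,1--1
  m14: 1-1- ←essential
  m15: -1-1,1--1,1-1-
Essential: -0-0, -1-1, 1-1-
Petrick residual → --01
Min cover (4 terms): c'd + b'd' + bd + ac

4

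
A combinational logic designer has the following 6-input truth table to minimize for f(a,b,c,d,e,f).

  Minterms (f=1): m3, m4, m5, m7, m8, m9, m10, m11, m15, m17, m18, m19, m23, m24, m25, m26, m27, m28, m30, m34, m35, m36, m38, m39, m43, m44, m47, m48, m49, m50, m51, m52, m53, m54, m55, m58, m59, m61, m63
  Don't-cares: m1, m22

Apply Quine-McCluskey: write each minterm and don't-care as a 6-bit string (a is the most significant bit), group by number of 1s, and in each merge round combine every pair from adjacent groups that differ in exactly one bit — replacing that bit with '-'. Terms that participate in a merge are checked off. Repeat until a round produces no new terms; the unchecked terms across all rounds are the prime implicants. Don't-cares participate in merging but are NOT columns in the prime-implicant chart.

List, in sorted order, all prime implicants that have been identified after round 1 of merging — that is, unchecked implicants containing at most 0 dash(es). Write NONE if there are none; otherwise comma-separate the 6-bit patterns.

Round 0: 000001✓ 000011✓ 000100✓ 000101✓ 000111✓ 001000✓ 001001✓ 001010✓ 001011✓ 001111✓ 010001✓ 010010✓ 010011✓ 010110✓ 010111✓ 011000✓ 011001✓ 011010✓ 011011✓ 011100✓ 011110✓ 100010✓ 100011✓ 100100✓ 100110✓ 100111✓ 101011✓ 101100✓ 101111✓ 110000✓ 110001✓ 110010✓ 110011✓ 110100✓ 110101✓ 110110✓ 110111✓ 111010✓ 111011✓ 111101✓ 111111✓
Round 1: -00011✓ -00100 -00111✓ -01011✓ -01111✓ -10001✓ -10010✓ -10011✓ -10110✓ -10111✓ -11010✓ -11011✓ 0-0001✓ 0-0011✓ 0-0111✓ 0-1000✓ 0-1001✓ 0-1010✓ 0-1011✓ 00-001✓ 00-011✓ 00-111✓ 000-01✓ 000-11✓ 0000-1✓ 0001-1✓ 00010- 001-11✓ 0010-0✓ 0010-1✓ 00100-✓ 00101-✓ 01-001✓ 01-010✓ 01-011✓ 01-110✓ 010-10✓ 010-11✓ 0100-1✓ 01001-✓ 01011-✓ 011-00✓ 011-10✓ 0110-0✓ 0110-1✓ 01100-✓ 01101-✓ 0111-0✓ 1-0010✓ 1-0011✓ 1-0100✓ 1-0110✓ 1-0111✓ 1-1011✓ 1-1111✓ 10-011✓ 10-100 10-111✓ 100-10✓ 100-11✓ 10001-✓ 1001-0✓ 10011-✓ 101-11✓ 11-010✓ 11-011✓ 11-101✓ 11-111✓ 110-00✓ 110-01✓ 110-10✓ 110-11✓ 1100-0✓ 1100-1✓ 11000-✓ 11001-✓ 1101-0✓ 1101-1✓ 11010-✓ 11011-✓ 111-11✓ 11101-✓ 1111-1✓
Round 2: --0011✓ --0111✓ --1011✓ -0-011✓ -0-111✓ -00-11✓ -01-11✓ -1-010✓ -1-011✓ -10-10✓ -10-11✓ -100-1 -1001-✓ -1011-✓ -1101-✓ 0--001✓ 0--011✓ 0-0-11✓ 0-00-1✓ 0-10-0✓ 0-10-1✓ 0-100-✓ 0-101-✓ 00--11✓ 00-0-1✓ 000--1 0010--✓ 01--10 01-0-1✓ 01-01-✓ 010-1-✓ 011--0 0110--✓ 1--011✓ 1--111✓ 1-0-10✓ 1-0-11✓ 1-001-✓ 1-01-0 1-011-✓ 1-1-11✓ 10--11✓ 100-1-✓ 11--11✓ 11-01-✓ 11-1-1 110--0✓ 110--1✓ 110-0-✓ 110-1-✓ 1100--✓ 1101--✓
Round 3: ---011 --0-11 -0--11 -1-01- -10-1- 0--0-1 0-10-- 1---11 1-0-1- 110---
PIs = {---011, --0-11, -0--11, -00100, -1-01-, -10-1-, -100-1, 0--0-1, 0-10--, 000--1, 00010-, 01--10, 011--0, 1---11, 1-0-1-, 1-01-0, 10-100, 11-1-1, 110---}

NONE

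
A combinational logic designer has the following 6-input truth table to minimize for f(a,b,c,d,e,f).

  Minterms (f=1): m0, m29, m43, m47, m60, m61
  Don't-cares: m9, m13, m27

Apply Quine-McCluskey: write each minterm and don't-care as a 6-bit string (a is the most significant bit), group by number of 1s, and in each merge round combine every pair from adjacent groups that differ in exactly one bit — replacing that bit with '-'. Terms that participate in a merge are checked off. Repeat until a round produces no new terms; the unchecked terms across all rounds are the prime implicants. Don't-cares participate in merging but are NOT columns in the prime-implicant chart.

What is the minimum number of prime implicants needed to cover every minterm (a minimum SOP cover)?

Round 0: 000000 001001✓ 001101✓ 011011 011101✓ 101011✓ 101111✓ 111100✓ 111101✓
Round 1: -11101 0-1101 001-01 101-11 11110-
PIs = {-11101, 0-1101, 000000, 001-01, 011011, 101-11, 11110-}
Coverage chart:
  m0: 000000 ←essential
  m29: -11101,0-1101
  m43: 101-11 ←essential
  m47: 101-11 ←essential
  m60: 11110- ←essential
  m61: -11101,11110-
Essential: 000000, 101-11, 11110-
Petrick residual → -11101
Min cover (4 terms): bcde'f + a'b'c'd'e'f' + ab'cef + abcde'

4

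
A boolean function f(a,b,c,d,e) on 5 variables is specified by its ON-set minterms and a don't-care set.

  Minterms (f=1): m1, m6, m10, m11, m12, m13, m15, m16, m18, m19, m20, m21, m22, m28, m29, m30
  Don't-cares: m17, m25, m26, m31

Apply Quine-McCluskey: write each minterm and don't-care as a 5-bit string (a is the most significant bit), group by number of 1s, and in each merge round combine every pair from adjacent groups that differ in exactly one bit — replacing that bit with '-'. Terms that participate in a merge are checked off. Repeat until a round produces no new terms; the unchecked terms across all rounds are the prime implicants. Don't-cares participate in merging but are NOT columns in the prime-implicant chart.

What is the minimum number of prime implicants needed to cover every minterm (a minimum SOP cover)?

size-2^0 implicants → 00001(✓)  00110(✓)  01010(✓)  01011(✓)  01100(✓)  01101(✓)  01111(✓)  10000(✓)  10001(✓)  10010(✓)  10011(✓)  10100(✓)  10101(✓)  10110(✓)  11001(✓)  11010(✓)  11100(✓)  11101(✓)  11110(✓)  11111(✓)
size-2^1 implicants → -0001  -0110  -1010  -1100(✓)  -1101(✓)  -1111(✓)  01-11  0101-  011-1(✓)  0110-(✓)  1-001(✓)  1-010(✓)  1-100(✓)  1-101(✓)  1-110(✓)  10-00(✓)  10-01(✓)  10-10(✓)  100-0(✓)  100-1(✓)  1000-(✓)  1001-(✓)  101-0(✓)  1010-(✓)  11-01(✓)  11-10(✓)  111-0(✓)  111-1(✓)  1110-(✓)  1111-(✓)
size-2^2 implicants → -11-1  -110-  1--01  1--10  1-1-0  1-10-  10--0  10-0-  100--  111--
Unchecked terms (primes): -0001, -0110, -1010, -11-1, -110-, 01-11, 0101-, 1--01, 1--10, 1-1-0, 1-10-, 10--0, 10-0-, 100--, 111--
Minterm coverage:
  m1 ⊆ -0001 [E]
  m6 ⊆ -0110 [E]
  m10 ⊆ -1010,0101-
  m11 ⊆ 01-11,0101-
  m12 ⊆ -110- [E]
  m13 ⊆ -11-1,-110-
  m15 ⊆ -11-1,01-11
  m16 ⊆ 10--0,10-0-,100--
  m18 ⊆ 1--10,10--0,100--
  m19 ⊆ 100-- [E]
  m20 ⊆ 1-1-0,1-10-,10--0,10-0-
  m21 ⊆ 1--01,1-10-,10-0-
  m22 ⊆ -0110,1--10,1-1-0,10--0
  m28 ⊆ -110-,1-1-0,1-10-,111--
  m29 ⊆ -11-1,-110-,1--01,1-10-,111--
  m30 ⊆ 1--10,1-1-0,111--
E = {-0001, -0110, -110-, 100--}
Petrick residual → -1010, 01-11, 1--01, 1-1-0
Cover = b'c'd'e + b'cde' + bc'de' + bcd' + a'bde + ad'e + ace' + ab'c'  |cover|=8

8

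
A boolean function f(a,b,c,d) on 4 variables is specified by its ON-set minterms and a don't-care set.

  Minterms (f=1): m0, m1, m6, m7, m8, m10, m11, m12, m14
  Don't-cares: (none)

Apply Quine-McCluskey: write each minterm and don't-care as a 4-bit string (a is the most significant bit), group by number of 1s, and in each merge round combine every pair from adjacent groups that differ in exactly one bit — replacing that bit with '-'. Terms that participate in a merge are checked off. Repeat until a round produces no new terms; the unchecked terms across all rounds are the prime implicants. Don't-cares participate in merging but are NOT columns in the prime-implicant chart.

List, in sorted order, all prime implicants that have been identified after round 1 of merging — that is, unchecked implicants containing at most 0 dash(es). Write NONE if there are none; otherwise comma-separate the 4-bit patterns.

NONE

[col 0] 0000*, 0001*, 0110*, 0111*, 1000*, 1010*, 1011*, 1100*, 1110*
[col 1] -000, -110, 000-, 011-, 1-00*, 1-10*, 10-0*, 101-, 11-0*
[col 2] 1--0
Prime implicants: -000, -110, 000-, 011-, 1--0, 101-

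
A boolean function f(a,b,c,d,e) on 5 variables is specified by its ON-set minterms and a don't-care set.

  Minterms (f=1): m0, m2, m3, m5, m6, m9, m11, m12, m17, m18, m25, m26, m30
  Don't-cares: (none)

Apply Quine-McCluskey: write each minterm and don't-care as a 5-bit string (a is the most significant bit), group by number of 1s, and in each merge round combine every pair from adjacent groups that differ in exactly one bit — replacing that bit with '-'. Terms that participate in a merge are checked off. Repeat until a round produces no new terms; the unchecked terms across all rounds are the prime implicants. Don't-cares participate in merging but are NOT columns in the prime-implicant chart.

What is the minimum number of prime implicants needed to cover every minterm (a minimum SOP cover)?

Round 0: 00000✓ 00010✓ 00011✓ 00101 00110✓ 01001✓ 01011✓ 01100 10001✓ 10010✓ 11001✓ 11010✓ 11110✓
Round 1: -0010 -1001 0-011 00-10 000-0 0001- 010-1 1-001 1-010 11-10
PIs = {-0010, -1001, 0-011, 00-10, 000-0, 0001-, 00101, 010-1, 01100, 1-001, 1-010, 11-10}
Coverage chart:
  m0: 000-0 ←essential
  m2: -0010,00-10,000-0,0001-
  m3: 0-011,0001-
  m5: 00101 ←essential
  m6: 00-10 ←essential
  m9: -1001,010-1
  m11: 0-011,010-1
  m12: 01100 ←essential
  m17: 1-001 ←essential
  m18: -0010,1-010
  m25: -1001,1-001
  m26: 1-010,11-10
  m30: 11-10 ←essential
Essential: 00-10, 000-0, 00101, 01100, 1-001, 11-10
Petrick residual → -0010, -1001, 0-011
Min cover (9 terms): b'c'de' + bc'd'e + a'c'de + a'b'de' + a'b'c'e' + a'b'cd'e + a'bcd'e' + ac'd'e + abde'

9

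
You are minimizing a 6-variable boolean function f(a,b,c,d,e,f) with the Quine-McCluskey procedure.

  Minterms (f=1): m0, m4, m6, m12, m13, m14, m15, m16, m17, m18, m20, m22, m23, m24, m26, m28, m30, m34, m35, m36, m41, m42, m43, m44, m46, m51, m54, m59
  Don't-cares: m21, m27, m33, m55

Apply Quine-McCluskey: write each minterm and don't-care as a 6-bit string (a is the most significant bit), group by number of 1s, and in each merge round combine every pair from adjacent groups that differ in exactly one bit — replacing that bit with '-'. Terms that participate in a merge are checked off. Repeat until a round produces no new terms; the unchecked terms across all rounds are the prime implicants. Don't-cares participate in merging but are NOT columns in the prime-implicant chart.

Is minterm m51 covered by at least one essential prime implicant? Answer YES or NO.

Round 0: 000000✓ 000100✓ 000110✓ 001100✓ 001101✓ 001110✓ 001111✓ 010000✓ 010001✓ 010010✓ 010100✓ 010101✓ 010110✓ 010111✓ 011000✓ 011010✓ 011011✓ 011100✓ 011110✓ 100001✓ 100010✓ 100011✓ 100100✓ 101001✓ 101010✓ 101011✓ 101100✓ 101110✓ 110011✓ 110110✓ 110111✓ 111011✓
Round 1: -00100✓ -01100✓ -01110✓ -10110✓ -10111✓ -11011 0-0000✓ 0-0100✓ 0-0110✓ 0-1100✓ 0-1110✓ 00-100✓ 00-110✓ 000-00✓ 0001-0✓ 0011-0✓ 0011-1✓ 00110-✓ 00111-✓ 01-000✓ 01-010✓ 01-100✓ 01-110✓ 010-00✓ 010-01✓ 010-10✓ 0100-0✓ 01000-✓ 0101-0✓ 0101-1✓ 01010-✓ 01011-✓ 011-00✓ 011-10✓ 0110-0✓ 01101- 0111-0✓ 1-0011✓ 1-1011✓ 10-001✓ 10-010✓ 10-011✓ 10-100✓ 1000-1✓ 10001-✓ 101-10 1010-1✓ 10101-✓ 1011-0✓ 11-011✓ 110-11 11011-✓
Round 2: -0-100 -011-0 -1011- 0--100✓ 0--110✓ 0-0-00 0-01-0✓ 0-11-0✓ 00-1-0✓ 0011-- 01--00✓ 01--10✓ 01-0-0✓ 01-1-0✓ 010--0✓ 010-0- 0101-- 011--0✓ 1--011 10-0-1 10-01-
Round 3: 0--1-0 01---0
PIs = {-0-100, -011-0, -1011-, -11011, 0--1-0, 0-0-00, 0011--, 01---0, 010-0-, 0101--, 01101-, 1--011, 10-0-1, 10-01-, 101-10, 110-11}
Coverage chart:
  m0: 0-0-00 ←essential
  m4: -0-100,0--1-0,0-0-00
  m6: 0--1-0 ←essential
  m12: -0-100,-011-0,0--1-0,0011--
  m13: 0011-- ←essential
  m14: -011-0,0--1-0,0011--
  m15: 0011-- ←essential
  m16: 0-0-00,01---0,010-0-
  m17: 010-0- ←essential
  m18: 01---0 ←essential
  m20: 0--1-0,0-0-00,01---0,010-0-,0101--
  m22: -1011-,0--1-0,01---0,0101--
  m23: -1011-,0101--
  m24: 01---0 ←essential
  m26: 01---0,01101-
  m28: 0--1-0,01---0
  m30: 0--1-0,01---0
  m34: 10-01- ←essential
  m35: 1--011,10-0-1,10-01-
  m36: -0-100 ←essential
  m41: 10-0-1 ←essential
  m42: 10-01-,101-10
  m43: 1--011,10-0-1,10-01-
  m44: -0-100,-011-0
  m46: -011-0,101-10
  m51: 1--011,110-11
  m54: -1011- ←essential
  m59: -11011,1--011
Essential: -0-100, -1011-, 0--1-0, 0-0-00, 0011--, 01---0, 010-0-, 10-0-1, 10-01-

NO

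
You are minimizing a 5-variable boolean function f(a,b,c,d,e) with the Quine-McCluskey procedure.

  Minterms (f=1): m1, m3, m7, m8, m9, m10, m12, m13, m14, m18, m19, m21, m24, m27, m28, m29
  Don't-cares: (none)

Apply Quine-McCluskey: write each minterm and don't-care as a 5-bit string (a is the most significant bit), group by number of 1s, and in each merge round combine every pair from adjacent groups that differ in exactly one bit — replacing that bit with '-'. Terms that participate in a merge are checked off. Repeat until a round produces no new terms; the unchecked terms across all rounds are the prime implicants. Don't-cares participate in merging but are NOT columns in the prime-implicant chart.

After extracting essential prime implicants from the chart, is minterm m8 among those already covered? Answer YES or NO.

YES

Round 0: 00001✓ 00011✓ 00111✓ 01000✓ 01001✓ 01010✓ 01100✓ 01101✓ 01110✓ 10010✓ 10011✓ 10101✓ 11000✓ 11011✓ 11100✓ 11101✓
Round 1: -0011 -1000✓ -1100✓ -1101✓ 0-001 00-11 000-1 01-00✓ 01-01✓ 01-10✓ 010-0✓ 0100-✓ 011-0✓ 0110-✓ 1-011 1-101 1001- 11-00✓ 1110-✓
Round 2: -1-00 -110- 01--0 01-0-
PIs = {-0011, -1-00, -110-, 0-001, 00-11, 000-1, 01--0, 01-0-, 1-011, 1-101, 1001-}
Coverage chart:
  m1: 0-001,000-1
  m3: -0011,00-11,000-1
  m7: 00-11 ←essential
  m8: -1-00,01--0,01-0-
  m9: 0-001,01-0-
  m10: 01--0 ←essential
  m12: -1-00,-110-,01--0,01-0-
  m13: -110-,01-0-
  m14: 01--0 ←essential
  m18: 1001- ←essential
  m19: -0011,1-011,1001-
  m21: 1-101 ←essential
  m24: -1-00 ←essential
  m27: 1-011 ←essential
  m28: -1-00,-110-
  m29: -110-,1-101
Essential: -1-00, 00-11, 01--0, 1-011, 1-101, 1001-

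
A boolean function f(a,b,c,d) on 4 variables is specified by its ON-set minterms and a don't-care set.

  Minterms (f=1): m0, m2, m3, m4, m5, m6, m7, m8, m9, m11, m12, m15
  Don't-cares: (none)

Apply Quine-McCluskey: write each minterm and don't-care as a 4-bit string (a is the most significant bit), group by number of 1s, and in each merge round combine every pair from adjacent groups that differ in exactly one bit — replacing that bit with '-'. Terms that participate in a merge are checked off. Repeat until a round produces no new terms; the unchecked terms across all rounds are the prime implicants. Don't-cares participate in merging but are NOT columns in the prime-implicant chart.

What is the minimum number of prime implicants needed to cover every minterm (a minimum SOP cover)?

[col 0] 0000*, 0010*, 0011*, 0100*, 0101*, 0110*, 0111*, 1000*, 1001*, 1011*, 1100*, 1111*
[col 1] -000*, -011*, -100*, -111*, 0-00*, 0-10*, 0-11*, 00-0*, 001-*, 01-0*, 01-1*, 010-*, 011-*, 1-00*, 1-11*, 10-1, 100-
[col 2] --00, --11, 0--0, 0-1-, 01--
Prime implicants: --00, --11, 0--0, 0-1-, 01--, 10-1, 100-
PI chart (minterm → PIs covering it):
  0 | --00,0--0
  2 | 0--0,0-1-
  3 | --11,0-1-
  4 | --00,0--0,01--
  5 | 01--  (sole → essential)
  6 | 0--0,0-1-,01--
  7 | --11,0-1-,01--
  8 | --00,100-
  9 | 10-1,100-
  11 | --11,10-1
  12 | --00  (sole → essential)
  15 | --11  (sole → essential)
Essential prime implicants: --00, --11, 01--
Petrick residual → 0--0, 10-1
Minimum SOP uses 5 PIs: c'd' + cd + a'd' + a'b + ab'd

5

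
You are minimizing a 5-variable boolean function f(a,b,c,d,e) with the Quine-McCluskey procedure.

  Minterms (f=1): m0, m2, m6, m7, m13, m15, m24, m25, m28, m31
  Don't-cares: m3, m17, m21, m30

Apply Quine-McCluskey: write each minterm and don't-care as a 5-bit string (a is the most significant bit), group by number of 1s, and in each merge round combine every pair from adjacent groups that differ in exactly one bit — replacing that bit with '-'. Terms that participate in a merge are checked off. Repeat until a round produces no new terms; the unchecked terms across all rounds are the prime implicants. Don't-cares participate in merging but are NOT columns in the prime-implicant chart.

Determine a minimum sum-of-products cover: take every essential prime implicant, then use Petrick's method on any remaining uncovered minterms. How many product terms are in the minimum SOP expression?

6

size-2^0 implicants → 00000(✓)  00010(✓)  00011(✓)  00110(✓)  00111(✓)  01101(✓)  01111(✓)  10001(✓)  10101(✓)  11000(✓)  11001(✓)  11100(✓)  11110(✓)  11111(✓)
size-2^1 implicants → -1111  0-111  00-10(✓)  00-11(✓)  000-0  0001-(✓)  0011-(✓)  011-1  1-001  10-01  11-00  1100-  111-0  1111-
size-2^2 implicants → 00-1-
Unchecked terms (primes): -1111, 0-111, 00-1-, 000-0, 011-1, 1-001, 10-01, 11-00, 1100-, 111-0, 1111-
Minterm coverage:
  m0 ⊆ 000-0 [E]
  m2 ⊆ 00-1-,000-0
  m6 ⊆ 00-1- [E]
  m7 ⊆ 0-111,00-1-
  m13 ⊆ 011-1 [E]
  m15 ⊆ -1111,0-111,011-1
  m24 ⊆ 11-00,1100-
  m25 ⊆ 1-001,1100-
  m28 ⊆ 11-00,111-0
  m31 ⊆ -1111,1111-
E = {00-1-, 000-0, 011-1}
Petrick residual → -1111, 1-001, 11-00
Cover = bcde + a'b'd + a'b'c'e' + a'bce + ac'd'e + abd'e'  |cover|=6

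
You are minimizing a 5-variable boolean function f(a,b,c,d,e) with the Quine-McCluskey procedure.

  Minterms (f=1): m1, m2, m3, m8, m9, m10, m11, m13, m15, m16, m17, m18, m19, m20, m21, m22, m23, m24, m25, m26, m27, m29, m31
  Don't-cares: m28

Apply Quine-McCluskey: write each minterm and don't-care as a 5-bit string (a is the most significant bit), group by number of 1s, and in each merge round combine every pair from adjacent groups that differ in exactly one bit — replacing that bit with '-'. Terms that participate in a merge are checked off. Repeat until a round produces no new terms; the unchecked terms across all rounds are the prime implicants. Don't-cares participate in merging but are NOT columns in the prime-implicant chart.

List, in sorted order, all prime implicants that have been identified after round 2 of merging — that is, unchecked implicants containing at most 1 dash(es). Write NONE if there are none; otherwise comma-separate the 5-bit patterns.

NONE

[col 0] 00001*, 00010*, 00011*, 01000*, 01001*, 01010*, 01011*, 01101*, 01111*, 10000*, 10001*, 10010*, 10011*, 10100*, 10101*, 10110*, 10111*, 11000*, 11001*, 11010*, 11011*, 11100*, 11101*, 11111*
[col 1] -0001*, -0010*, -0011*, -1000*, -1001*, -1010*, -1011*, -1101*, -1111*, 0-001*, 0-010*, 0-011*, 000-1*, 0001-*, 01-01*, 01-11*, 010-0*, 010-1*, 0100-*, 0101-*, 011-1*, 1-000*, 1-001*, 1-010*, 1-011*, 1-100*, 1-101*, 1-111*, 10-00*, 10-01*, 10-10*, 10-11*, 100-0*, 100-1*, 1000-*, 1001-*, 101-0*, 101-1*, 1010-*, 1011-*, 11-00*, 11-01*, 11-11*, 110-0*, 110-1*, 1100-*, 1101-*, 111-1*, 1110-*
[col 2] --001*, --010*, --011*, -00-1*, -001-*, -1-01*, -1-11*, -10-0*, -10-1*, -100-*, -101-*, -11-1*, 0-0-1*, 0-01-*, 01--1*, 010--*, 1--00*, 1--01*, 1--11*, 1-0-0*, 1-0-1*, 1-00-*, 1-01-*, 1-1-1*, 1-10-*, 10--0*, 10--1*, 10-0-*, 10-1-*, 100--*, 101--*, 11--1*, 11-0-*, 110--*
[col 3] --0-1, --01-, -1--1, -10--, 1---1, 1--0-, 1-0--, 10---
Prime implicants: --0-1, --01-, -1--1, -10--, 1---1, 1--0-, 1-0--, 10---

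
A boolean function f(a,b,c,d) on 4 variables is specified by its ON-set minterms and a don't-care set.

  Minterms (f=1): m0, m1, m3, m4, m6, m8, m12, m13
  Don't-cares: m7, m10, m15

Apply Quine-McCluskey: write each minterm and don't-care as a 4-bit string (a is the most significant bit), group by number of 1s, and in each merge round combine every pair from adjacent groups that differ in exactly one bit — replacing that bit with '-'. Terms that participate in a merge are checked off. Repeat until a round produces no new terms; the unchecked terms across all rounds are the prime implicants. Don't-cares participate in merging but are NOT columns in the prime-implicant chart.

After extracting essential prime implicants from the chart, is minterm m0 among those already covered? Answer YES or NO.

[col 0] 0000*, 0001*, 0011*, 0100*, 0110*, 0111*, 1000*, 1010*, 1100*, 1101*, 1111*
[col 1] -000*, -100*, -111, 0-00*, 0-11, 00-1, 000-, 01-0, 011-, 1-00*, 10-0, 11-1, 110-
[col 2] --00
Prime implicants: --00, -111, 0-11, 00-1, 000-, 01-0, 011-, 10-0, 11-1, 110-
PI chart (minterm → PIs covering it):
  0 | --00,000-
  1 | 00-1,000-
  3 | 0-11,00-1
  4 | --00,01-0
  6 | 01-0,011-
  8 | --00,10-0
  12 | --00,110-
  13 | 11-1,110-
(no essential prime implicants)

NO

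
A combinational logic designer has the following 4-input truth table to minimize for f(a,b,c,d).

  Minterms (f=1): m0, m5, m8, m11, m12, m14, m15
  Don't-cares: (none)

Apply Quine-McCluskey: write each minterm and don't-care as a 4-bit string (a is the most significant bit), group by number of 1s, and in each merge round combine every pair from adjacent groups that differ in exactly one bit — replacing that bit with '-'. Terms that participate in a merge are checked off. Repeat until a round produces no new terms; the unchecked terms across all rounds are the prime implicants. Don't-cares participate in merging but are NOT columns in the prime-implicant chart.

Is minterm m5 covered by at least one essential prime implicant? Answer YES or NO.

YES

size-2^0 implicants → 0000(✓)  0101  1000(✓)  1011(✓)  1100(✓)  1110(✓)  1111(✓)
size-2^1 implicants → -000  1-00  1-11  11-0  111-
Unchecked terms (primes): -000, 0101, 1-00, 1-11, 11-0, 111-
Minterm coverage:
  m0 ⊆ -000 [E]
  m5 ⊆ 0101 [E]
  m8 ⊆ -000,1-00
  m11 ⊆ 1-11 [E]
  m12 ⊆ 1-00,11-0
  m14 ⊆ 11-0,111-
  m15 ⊆ 1-11,111-
E = {-000, 0101, 1-11}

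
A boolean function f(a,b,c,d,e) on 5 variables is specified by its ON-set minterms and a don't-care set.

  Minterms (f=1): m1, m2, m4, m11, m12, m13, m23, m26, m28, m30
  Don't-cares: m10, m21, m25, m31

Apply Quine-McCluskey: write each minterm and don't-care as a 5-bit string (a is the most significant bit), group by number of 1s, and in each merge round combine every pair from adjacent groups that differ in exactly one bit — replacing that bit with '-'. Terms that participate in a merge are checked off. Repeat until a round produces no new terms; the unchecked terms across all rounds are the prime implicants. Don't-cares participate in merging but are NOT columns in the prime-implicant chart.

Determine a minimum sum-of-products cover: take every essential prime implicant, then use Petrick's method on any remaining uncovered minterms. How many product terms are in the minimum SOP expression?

8

[col 0] 00001, 00010*, 00100*, 01010*, 01011*, 01100*, 01101*, 10101*, 10111*, 11001, 11010*, 11100*, 11110*, 11111*
[col 1] -1010, -1100, 0-010, 0-100, 0101-, 0110-, 1-111, 101-1, 11-10, 111-0, 1111-
Prime implicants: -1010, -1100, 0-010, 0-100, 00001, 0101-, 0110-, 1-111, 101-1, 11-10, 11001, 111-0, 1111-
PI chart (minterm → PIs covering it):
  1 | 00001  (sole → essential)
  2 | 0-010  (sole → essential)
  4 | 0-100  (sole → essential)
  11 | 0101-  (sole → essential)
  12 | -1100,0-100,0110-
  13 | 0110-  (sole → essential)
  23 | 1-111,101-1
  26 | -1010,11-10
  28 | -1100,111-0
  30 | 11-10,111-0,1111-
Essential prime implicants: 0-010, 0-100, 00001, 0101-, 0110-
Petrick residual → -1010, 1-111, 111-0
Minimum SOP uses 8 PIs: bc'de' + a'c'de' + a'cd'e' + a'b'c'd'e + a'bc'd + a'bcd' + acde + abce'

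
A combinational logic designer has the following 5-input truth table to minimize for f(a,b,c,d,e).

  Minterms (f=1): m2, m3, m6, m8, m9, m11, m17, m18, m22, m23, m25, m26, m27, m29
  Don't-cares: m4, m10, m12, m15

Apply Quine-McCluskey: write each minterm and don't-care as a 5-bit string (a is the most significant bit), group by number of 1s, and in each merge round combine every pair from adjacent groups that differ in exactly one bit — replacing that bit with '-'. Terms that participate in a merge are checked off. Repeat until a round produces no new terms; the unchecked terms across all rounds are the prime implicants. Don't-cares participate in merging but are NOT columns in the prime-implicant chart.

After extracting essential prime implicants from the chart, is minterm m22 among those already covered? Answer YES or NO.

YES

Round 0: 00010✓ 00011✓ 00100✓ 00110✓ 01000✓ 01001✓ 01010✓ 01011✓ 01100✓ 01111✓ 10001✓ 10010✓ 10110✓ 10111✓ 11001✓ 11010✓ 11011✓ 11101✓
Round 1: -0010✓ -0110✓ -1001✓ -1010✓ -1011✓ 0-010✓ 0-011✓ 0-100 00-10✓ 0001-✓ 001-0 01-00 01-11 010-0✓ 010-1✓ 0100-✓ 0101-✓ 1-001 1-010✓ 10-10✓ 1011- 11-01 110-1✓ 1101-✓
Round 2: --010 -0-10 -10-1 -101- 0-01- 010--
PIs = {--010, -0-10, -10-1, -101-, 0-01-, 0-100, 001-0, 01-00, 01-11, 010--, 1-001, 1011-, 11-01}
Coverage chart:
  m2: --010,-0-10,0-01-
  m3: 0-01- ←essential
  m6: -0-10,001-0
  m8: 01-00,010--
  m9: -10-1,010--
  m11: -10-1,-101-,0-01-,01-11,010--
  m17: 1-001 ←essential
  m18: --010,-0-10
  m22: -0-10,1011-
  m23: 1011- ←essential
  m25: -10-1,1-001,11-01
  m26: --010,-101-
  m27: -10-1,-101-
  m29: 11-01 ←essential
Essential: 0-01-, 1-001, 1011-, 11-01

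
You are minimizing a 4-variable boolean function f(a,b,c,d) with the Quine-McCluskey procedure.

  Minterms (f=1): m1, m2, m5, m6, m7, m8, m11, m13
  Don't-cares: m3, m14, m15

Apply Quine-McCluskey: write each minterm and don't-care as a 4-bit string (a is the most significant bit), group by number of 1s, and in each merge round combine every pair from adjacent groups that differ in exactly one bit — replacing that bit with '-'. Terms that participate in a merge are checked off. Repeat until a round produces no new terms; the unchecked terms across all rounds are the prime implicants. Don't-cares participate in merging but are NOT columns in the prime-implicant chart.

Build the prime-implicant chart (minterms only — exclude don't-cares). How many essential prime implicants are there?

Round 0: 0001✓ 0010✓ 0011✓ 0101✓ 0110✓ 0111✓ 1000 1011✓ 1101✓ 1110✓ 1111✓
Round 1: -011✓ -101✓ -110✓ -111✓ 0-01✓ 0-10✓ 0-11✓ 00-1✓ 001-✓ 01-1✓ 011-✓ 1-11✓ 11-1✓ 111-✓
Round 2: --11 -1-1 -11- 0--1 0-1-
PIs = {--11, -1-1, -11-, 0--1, 0-1-, 1000}
Coverage chart:
  m1: 0--1 ←essential
  m2: 0-1- ←essential
  m5: -1-1,0--1
  m6: -11-,0-1-
  m7: --11,-1-1,-11-,0--1,0-1-
  m8: 1000 ←essential
  m11: --11 ←essential
  m13: -1-1 ←essential
Essential: --11, -1-1, 0--1, 0-1-, 1000

5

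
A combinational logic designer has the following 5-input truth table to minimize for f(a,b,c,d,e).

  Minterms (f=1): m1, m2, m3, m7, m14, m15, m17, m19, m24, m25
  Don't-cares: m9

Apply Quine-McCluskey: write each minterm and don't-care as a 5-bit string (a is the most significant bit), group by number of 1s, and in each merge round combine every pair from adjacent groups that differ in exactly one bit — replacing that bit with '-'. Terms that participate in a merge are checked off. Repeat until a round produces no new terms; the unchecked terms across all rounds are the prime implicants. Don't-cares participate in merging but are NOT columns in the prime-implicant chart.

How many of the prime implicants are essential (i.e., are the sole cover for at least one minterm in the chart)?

Round 0: 00001✓ 00010✓ 00011✓ 00111✓ 01001✓ 01110✓ 01111✓ 10001✓ 10011✓ 11000✓ 11001✓
Round 1: -0001✓ -0011✓ -1001✓ 0-001✓ 0-111 00-11 000-1✓ 0001- 0111- 1-001✓ 100-1✓ 1100-
Round 2: --001 -00-1
PIs = {--001, -00-1, 0-111, 00-11, 0001-, 0111-, 1100-}
Coverage chart:
  m1: --001,-00-1
  m2: 0001- ←essential
  m3: -00-1,00-11,0001-
  m7: 0-111,00-11
  m14: 0111- ←essential
  m15: 0-111,0111-
  m17: --001,-00-1
  m19: -00-1 ←essential
  m24: 1100- ←essential
  m25: --001,1100-
Essential: -00-1, 0001-, 0111-, 1100-

4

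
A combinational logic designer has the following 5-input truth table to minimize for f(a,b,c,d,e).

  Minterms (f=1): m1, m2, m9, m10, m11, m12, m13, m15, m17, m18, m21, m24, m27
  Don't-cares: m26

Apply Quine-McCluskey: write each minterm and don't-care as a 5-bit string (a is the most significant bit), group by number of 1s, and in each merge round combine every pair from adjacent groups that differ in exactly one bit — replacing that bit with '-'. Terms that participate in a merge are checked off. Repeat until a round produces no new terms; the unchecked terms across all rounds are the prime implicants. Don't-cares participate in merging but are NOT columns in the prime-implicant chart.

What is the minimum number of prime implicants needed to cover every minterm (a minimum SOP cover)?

Round 0: 00001✓ 00010✓ 01001✓ 01010✓ 01011✓ 01100✓ 01101✓ 01111✓ 10001✓ 10010✓ 10101✓ 11000✓ 11010✓ 11011✓
Round 1: -0001 -0010✓ -1010✓ -1011✓ 0-001 0-010✓ 01-01✓ 01-11✓ 010-1✓ 0101-✓ 011-1✓ 0110- 1-010✓ 10-01 110-0 1101-✓
Round 2: --010 -101- 01--1
PIs = {--010, -0001, -101-, 0-001, 01--1, 0110-, 10-01, 110-0}
Coverage chart:
  m1: -0001,0-001
  m2: --010 ←essential
  m9: 0-001,01--1
  m10: --010,-101-
  m11: -101-,01--1
  m12: 0110- ←essential
  m13: 01--1,0110-
  m15: 01--1 ←essential
  m17: -0001,10-01
  m18: --010 ←essential
  m21: 10-01 ←essential
  m24: 110-0 ←essential
  m27: -101- ←essential
Essential: --010, -101-, 01--1, 0110-, 10-01, 110-0
Petrick residual → -0001
Min cover (7 terms): c'de' + b'c'd'e + bc'd + a'be + a'bcd' + ab'd'e + abc'e'

7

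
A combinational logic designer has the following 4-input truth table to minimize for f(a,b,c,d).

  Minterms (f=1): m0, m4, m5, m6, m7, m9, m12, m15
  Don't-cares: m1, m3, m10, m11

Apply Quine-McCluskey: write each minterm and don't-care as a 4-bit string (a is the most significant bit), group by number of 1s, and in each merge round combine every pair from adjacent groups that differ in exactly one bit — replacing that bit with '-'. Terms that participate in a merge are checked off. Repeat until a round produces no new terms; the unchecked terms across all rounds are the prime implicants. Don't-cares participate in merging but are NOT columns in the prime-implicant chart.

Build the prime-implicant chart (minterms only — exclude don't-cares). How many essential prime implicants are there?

5

[col 0] 0000*, 0001*, 0011*, 0100*, 0101*, 0110*, 0111*, 1001*, 1010*, 1011*, 1100*, 1111*
[col 1] -001*, -011*, -100, -111*, 0-00*, 0-01*, 0-11*, 00-1*, 000-*, 01-0*, 01-1*, 010-*, 011-*, 1-11*, 10-1*, 101-
[col 2] --11, -0-1, 0--1, 0-0-, 01--
Prime implicants: --11, -0-1, -100, 0--1, 0-0-, 01--, 101-
PI chart (minterm → PIs covering it):
  0 | 0-0-  (sole → essential)
  4 | -100,0-0-,01--
  5 | 0--1,0-0-,01--
  6 | 01--  (sole → essential)
  7 | --11,0--1,01--
  9 | -0-1  (sole → essential)
  12 | -100  (sole → essential)
  15 | --11  (sole → essential)
Essential prime implicants: --11, -0-1, -100, 0-0-, 01--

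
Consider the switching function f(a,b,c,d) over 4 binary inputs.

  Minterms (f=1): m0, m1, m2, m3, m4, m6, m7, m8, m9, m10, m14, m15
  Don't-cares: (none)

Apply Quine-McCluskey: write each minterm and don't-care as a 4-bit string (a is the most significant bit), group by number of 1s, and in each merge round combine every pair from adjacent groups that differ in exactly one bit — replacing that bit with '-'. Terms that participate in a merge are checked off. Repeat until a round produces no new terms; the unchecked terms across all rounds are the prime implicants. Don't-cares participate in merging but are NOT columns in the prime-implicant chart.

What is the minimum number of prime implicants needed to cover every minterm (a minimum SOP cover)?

5

[col 0] 0000*, 0001*, 0010*, 0011*, 0100*, 0110*, 0111*, 1000*, 1001*, 1010*, 1110*, 1111*
[col 1] -000*, -001*, -010*, -110*, -111*, 0-00*, 0-10*, 0-11*, 00-0*, 00-1*, 000-*, 001-*, 01-0*, 011-*, 1-10*, 10-0*, 100-*, 111-*
[col 2] --10, -0-0, -00-, -11-, 0--0, 0-1-, 00--
Prime implicants: --10, -0-0, -00-, -11-, 0--0, 0-1-, 00--
PI chart (minterm → PIs covering it):
  0 | -0-0,-00-,0--0,00--
  1 | -00-,00--
  2 | --10,-0-0,0--0,0-1-,00--
  3 | 0-1-,00--
  4 | 0--0  (sole → essential)
  6 | --10,-11-,0--0,0-1-
  7 | -11-,0-1-
  8 | -0-0,-00-
  9 | -00-  (sole → essential)
  10 | --10,-0-0
  14 | --10,-11-
  15 | -11-  (sole → essential)
Essential prime implicants: -00-, -11-, 0--0
Petrick residual → --10, 0-1-
Minimum SOP uses 5 PIs: cd' + b'c' + bc + a'd' + a'c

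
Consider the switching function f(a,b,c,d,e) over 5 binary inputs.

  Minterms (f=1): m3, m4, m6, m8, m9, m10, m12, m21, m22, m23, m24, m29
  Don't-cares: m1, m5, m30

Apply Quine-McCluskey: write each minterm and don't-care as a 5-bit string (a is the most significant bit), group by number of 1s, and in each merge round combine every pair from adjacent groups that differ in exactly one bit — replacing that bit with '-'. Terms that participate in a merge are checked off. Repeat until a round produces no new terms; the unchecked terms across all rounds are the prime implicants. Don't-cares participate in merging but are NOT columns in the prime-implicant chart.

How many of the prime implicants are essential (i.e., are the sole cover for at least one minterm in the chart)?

4

[col 0] 00001*, 00011*, 00100*, 00101*, 00110*, 01000*, 01001*, 01010*, 01100*, 10101*, 10110*, 10111*, 11000*, 11101*, 11110*
[col 1] -0101, -0110, -1000, 0-001, 0-100, 00-01, 000-1, 001-0, 0010-, 01-00, 010-0, 0100-, 1-101, 1-110, 101-1, 1011-
Prime implicants: -0101, -0110, -1000, 0-001, 0-100, 00-01, 000-1, 001-0, 0010-, 01-00, 010-0, 0100-, 1-101, 1-110, 101-1, 1011-
PI chart (minterm → PIs covering it):
  3 | 000-1  (sole → essential)
  4 | 0-100,001-0,0010-
  6 | -0110,001-0
  8 | -1000,01-00,010-0,0100-
  9 | 0-001,0100-
  10 | 010-0  (sole → essential)
  12 | 0-100,01-00
  21 | -0101,1-101,101-1
  22 | -0110,1-110,1011-
  23 | 101-1,1011-
  24 | -1000  (sole → essential)
  29 | 1-101  (sole → essential)
Essential prime implicants: -1000, 000-1, 010-0, 1-101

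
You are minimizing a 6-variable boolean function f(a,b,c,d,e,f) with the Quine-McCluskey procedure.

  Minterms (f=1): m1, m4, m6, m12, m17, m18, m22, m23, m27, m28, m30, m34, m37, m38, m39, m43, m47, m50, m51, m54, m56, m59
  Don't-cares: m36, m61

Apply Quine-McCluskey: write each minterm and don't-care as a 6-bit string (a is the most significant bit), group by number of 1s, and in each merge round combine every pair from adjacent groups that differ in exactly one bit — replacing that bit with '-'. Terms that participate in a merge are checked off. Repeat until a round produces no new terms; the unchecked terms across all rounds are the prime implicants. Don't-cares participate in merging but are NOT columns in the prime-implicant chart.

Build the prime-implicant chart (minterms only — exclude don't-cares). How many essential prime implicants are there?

7

Round 0: 000001✓ 000100✓ 000110✓ 001100✓ 010001✓ 010010✓ 010110✓ 010111✓ 011011✓ 011100✓ 011110✓ 100010✓ 100100✓ 100101✓ 100110✓ 100111✓ 101011✓ 101111✓ 110010✓ 110011✓ 110110✓ 111000 111011✓ 111101
Round 1: -00100✓ -00110✓ -10010✓ -10110✓ -11011 0-0001 0-0110✓ 0-1100 00-100 0001-0✓ 01-110 010-10✓ 01011- 0111-0 1-0010✓ 1-0110✓ 1-1011 10-111 100-10✓ 1001-0✓ 1001-1✓ 10010-✓ 10011-✓ 101-11 11-011 110-10✓ 11001-
Round 2: --0110 -001-0 -10-10 1-0-10 1001--
PIs = {--0110, -001-0, -10-10, -11011, 0-0001, 0-1100, 00-100, 01-110, 01011-, 0111-0, 1-0-10, 1-1011, 10-111, 1001--, 101-11, 11-011, 11001-, 111000, 111101}
Coverage chart:
  m1: 0-0001 ←essential
  m4: -001-0,00-100
  m6: --0110,-001-0
  m12: 0-1100,00-100
  m17: 0-0001 ←essential
  m18: -10-10 ←essential
  m22: --0110,-10-10,01-110,01011-
  m23: 01011- ←essential
  m27: -11011 ←essential
  m28: 0-1100,0111-0
  m30: 01-110,0111-0
  m34: 1-0-10 ←essential
  m37: 1001-- ←essential
  m38: --0110,-001-0,1-0-10,1001--
  m39: 10-111,1001--
  m43: 1-1011,101-11
  m47: 10-111,101-11
  m50: -10-10,1-0-10,11001-
  m51: 11-011,11001-
  m54: --0110,-10-10,1-0-10
  m56: 111000 ←essential
  m59: -11011,1-1011,11-011
Essential: -10-10, -11011, 0-0001, 01011-, 1-0-10, 1001--, 111000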